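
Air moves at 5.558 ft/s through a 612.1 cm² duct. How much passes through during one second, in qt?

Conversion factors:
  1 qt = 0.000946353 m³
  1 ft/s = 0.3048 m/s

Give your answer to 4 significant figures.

109.6 qt

5.558 ft/s × 0.3048 → 1.69408 m/s
612.1 cm² × 0.0001 → 0.06121 m²
V = v × A × t = 1.69408 m/s × 0.06121 m² × 1 s = 0.103695 m³
0.103695 m³ ÷ (0.000946353 m³/qt) = 109.573 qt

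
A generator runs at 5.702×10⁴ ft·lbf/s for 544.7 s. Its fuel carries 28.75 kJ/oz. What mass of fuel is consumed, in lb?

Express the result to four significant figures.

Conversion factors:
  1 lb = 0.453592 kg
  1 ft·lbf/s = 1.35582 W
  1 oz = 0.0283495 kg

91.54 lb

5.702×10⁴ ft·lbf/s → 77308.9 W
E = P × t = 77308.9 × 544.7 = 4.21102×10⁷ J
28.75 kJ/oz → 1.01413×10⁶ J/kg
m = E / e_s = 4.21102×10⁷ / 1.01413×10⁶ = 41.5235 kg
In lb: 41.5235 / 0.453592 = 91.5437 lb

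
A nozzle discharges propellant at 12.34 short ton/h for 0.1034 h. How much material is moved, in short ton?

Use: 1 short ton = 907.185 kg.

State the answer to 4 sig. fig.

1.276 short ton

12.34 short ton/h → 3.10963 kg/s
0.1034 h → 372.24 s
m = ṁ × t = 3.10963 × 372.24 = 1157.53 kg
In short ton: 1157.53 / 907.185 = 1.27596 short ton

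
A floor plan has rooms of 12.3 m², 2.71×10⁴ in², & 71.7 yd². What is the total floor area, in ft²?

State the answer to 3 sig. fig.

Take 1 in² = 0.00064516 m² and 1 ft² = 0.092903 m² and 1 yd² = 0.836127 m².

966 ft²

12.3 m² (already m²)
2.71×10⁴ in² × 0.00064516 = 17.4838 m²
71.7 yd² × 0.836127 = 59.9503 m²
Combined: 12.3 + 17.4838 + 59.9503 = 89.7341 m²
In ft²: 89.7341 / 0.092903 = 965.89 ft²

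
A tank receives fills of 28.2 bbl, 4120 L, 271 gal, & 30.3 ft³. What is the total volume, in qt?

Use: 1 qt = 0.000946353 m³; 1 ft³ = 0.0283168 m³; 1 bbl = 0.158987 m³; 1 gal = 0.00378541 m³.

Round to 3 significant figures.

1.11×10⁴ qt

28.2 bbl × 0.158987 → 4.48343 m³
4120 L × 0.001 → 4.12 m³
271 gal × 0.00378541 → 1.02585 m³
30.3 ft³ × 0.0283168 → 0.857999 m³
Combined: 4.48343 + 4.12 + 1.02585 + 0.857999 = 10.4873 m³
In qt: 10.4873 / 0.000946353 = 11081.8 qt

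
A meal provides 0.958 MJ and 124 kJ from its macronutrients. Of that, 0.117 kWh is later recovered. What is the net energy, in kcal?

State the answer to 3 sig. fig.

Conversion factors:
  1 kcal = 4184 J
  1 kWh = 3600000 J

158 kcal

0.958 MJ × 1000000 → 958000 J
124 kJ × 1000 → 124000 J
0.117 kWh × 3600000 → 421200 J
Net: 958000 + 124000 − 421200 = 660800 J
In kcal: 660800 / 4184 = 157.935 kcal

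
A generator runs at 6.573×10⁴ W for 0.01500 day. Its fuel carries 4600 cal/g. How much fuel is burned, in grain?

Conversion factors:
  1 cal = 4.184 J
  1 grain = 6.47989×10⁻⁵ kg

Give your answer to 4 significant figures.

0.01500 day → 1296 s
E = P × t = 65730 × 1296 = 8.51861×10⁷ J
4600 cal/g → 1.92464×10⁷ J/kg
m = E / e_s = 8.51861×10⁷ / 1.92464×10⁷ = 4.42608 kg
In grain: 4.42608 / 6.47989×10⁻⁵ = 68304.9 grain

6.830×10⁴ grain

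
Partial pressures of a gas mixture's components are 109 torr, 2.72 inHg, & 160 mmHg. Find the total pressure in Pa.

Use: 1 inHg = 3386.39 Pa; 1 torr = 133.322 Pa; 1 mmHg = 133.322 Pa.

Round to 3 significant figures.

4.51×10⁴ Pa

109 torr × 133.322 → 14532.1 Pa
2.72 inHg × 3386.39 → 9210.98 Pa
160 mmHg × 133.322 → 21331.5 Pa
Total: 14532.1 + 9210.98 + 21331.5 = 45074.6 Pa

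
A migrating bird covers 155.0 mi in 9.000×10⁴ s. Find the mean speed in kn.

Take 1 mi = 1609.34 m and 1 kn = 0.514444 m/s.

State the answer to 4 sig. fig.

5.388 kn

155.0 mi × 1609.34 → 249448 m
v = d / t = 249448 m / 90000 s = 2.77164 m/s
2.77164 m/s ÷ (0.514444 m/s/kn) = 5.38764 kn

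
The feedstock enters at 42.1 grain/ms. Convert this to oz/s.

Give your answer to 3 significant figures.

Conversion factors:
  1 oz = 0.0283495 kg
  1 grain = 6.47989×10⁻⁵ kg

96.2 oz/s

42.1 grain/ms × 6.47989×10⁻⁵ kg/grain ÷ 0.001 s/ms = 2.72803 kg/s
2.72803 kg/s ÷ 0.0283495 kg/oz = 96.2285 oz/s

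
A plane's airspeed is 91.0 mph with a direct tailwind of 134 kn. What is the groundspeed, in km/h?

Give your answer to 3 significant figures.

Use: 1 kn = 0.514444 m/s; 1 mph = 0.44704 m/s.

91.0 mph × 0.44704 = 40.6806 m/s
134 kn × 0.514444 = 68.9355 m/s
Sum: 40.6806 + 68.9355 = 109.616 m/s
In km/h: 109.616 / (1/3.6) = 394.618 km/h

395 km/h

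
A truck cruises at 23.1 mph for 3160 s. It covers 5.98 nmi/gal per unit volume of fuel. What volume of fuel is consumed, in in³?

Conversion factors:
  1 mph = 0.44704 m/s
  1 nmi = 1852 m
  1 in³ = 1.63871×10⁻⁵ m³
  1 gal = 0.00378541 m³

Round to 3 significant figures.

681 in³

23.1 mph → 10.3266 m/s
d = v × t = 10.3266 × 3160 = 32632.1 m
5.98 nmi/gal → 2.9257×10⁶ m/m³
V = d / (distance per unit fuel) = 32632.1 / 2.9257×10⁶ = 0.0111536 m³
In in³: 0.0111536 / 1.63871×10⁻⁵ = 680.633 in³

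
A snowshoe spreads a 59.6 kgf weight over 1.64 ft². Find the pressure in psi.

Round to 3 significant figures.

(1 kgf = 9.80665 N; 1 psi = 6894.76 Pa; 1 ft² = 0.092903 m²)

0.556 psi

59.6 kgf × 9.80665 → 584.476 N
1.64 ft² × 0.092903 → 0.152361 m²
P = F / A = 584.476 N / 0.152361 m² = 3836.13 Pa
3836.13 Pa ÷ (6894.76 Pa/psi) = 0.556383 psi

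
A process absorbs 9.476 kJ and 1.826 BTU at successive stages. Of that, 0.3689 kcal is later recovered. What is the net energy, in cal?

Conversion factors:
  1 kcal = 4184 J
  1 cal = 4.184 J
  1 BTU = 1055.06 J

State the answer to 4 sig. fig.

9.476 kJ × 1000 → 9476 J
1.826 BTU × 1055.06 → 1926.54 J
0.3689 kcal × 4184 → 1543.48 J
Sum: 9476 + 1926.54 − 1543.48 = 9859.06 J
In cal: 9859.06 / 4.184 = 2356.37 cal

2356 cal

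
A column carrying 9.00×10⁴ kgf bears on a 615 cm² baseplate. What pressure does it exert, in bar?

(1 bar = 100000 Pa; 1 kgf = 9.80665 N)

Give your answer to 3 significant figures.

9.00×10⁴ kgf × 9.80665 = 882598 N
615 cm² × 0.0001 = 0.0615 m²
P = F / A = 882598 N / 0.0615 m² = 1.43512×10⁷ Pa
1.43512×10⁷ Pa ÷ (100000 Pa/bar) = 143.512 bar

144 bar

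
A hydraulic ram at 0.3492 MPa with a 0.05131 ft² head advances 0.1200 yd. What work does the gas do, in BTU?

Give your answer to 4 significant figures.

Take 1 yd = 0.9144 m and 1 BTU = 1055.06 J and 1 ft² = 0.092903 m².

0.1731 BTU

0.3492 MPa → 349200 Pa
0.05131 ft² → 0.00476685 m²
F = P × A = 349200 × 0.00476685 = 1664.58 N
0.1200 yd → 0.109728 m
W = F × d = 1664.58 × 0.109728 = 182.651 J
In BTU: 182.651 / 1055.06 = 0.173119 BTU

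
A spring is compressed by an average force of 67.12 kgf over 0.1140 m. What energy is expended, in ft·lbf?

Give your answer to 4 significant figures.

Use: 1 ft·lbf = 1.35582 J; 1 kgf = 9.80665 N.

55.34 ft·lbf

67.12 kgf × 9.80665 = 658.222 N
W = F × d = 658.222 N × 0.114 m = 75.0373 J
75.0373 J ÷ (1.35582 J/ft·lbf) = 55.3446 ft·lbf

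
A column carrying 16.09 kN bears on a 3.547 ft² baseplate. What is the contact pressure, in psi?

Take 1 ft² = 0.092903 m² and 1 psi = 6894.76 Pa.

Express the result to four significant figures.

7.082 psi

16.09 kN × 1000 → 16090 N
3.547 ft² × 0.092903 → 0.329527 m²
P = F / A = 16090 N / 0.329527 m² = 48827.6 Pa
48827.6 Pa ÷ (6894.76 Pa/psi) = 7.08184 psi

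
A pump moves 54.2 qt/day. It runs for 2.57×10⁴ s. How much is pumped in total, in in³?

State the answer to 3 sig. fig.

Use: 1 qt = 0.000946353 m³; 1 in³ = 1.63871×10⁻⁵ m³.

931 in³

54.2 qt/day → 5.93661×10⁻⁷ m³/s
V = Q × t = 5.93661×10⁻⁷ × 25700 = 0.0152571 m³
In in³: 0.0152571 / 1.63871×10⁻⁵ = 931.043 in³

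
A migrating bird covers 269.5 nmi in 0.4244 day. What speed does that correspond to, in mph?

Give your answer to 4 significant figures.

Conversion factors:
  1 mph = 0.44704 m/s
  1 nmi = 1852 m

30.45 mph

269.5 nmi × 1852 → 499114 m
0.4244 day × 86400 → 36668.2 s
v = d / t = 499114 m / 36668.2 s = 13.6116 m/s
13.6116 m/s ÷ (0.44704 m/s/mph) = 30.4483 mph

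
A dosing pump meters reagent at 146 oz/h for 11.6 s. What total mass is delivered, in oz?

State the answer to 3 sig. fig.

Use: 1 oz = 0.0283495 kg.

0.470 oz

146 oz/h → 0.00114973 kg/s
m = ṁ × t = 0.00114973 × 11.6 = 0.0133369 kg
In oz: 0.0133369 / 0.0283495 = 0.470446 oz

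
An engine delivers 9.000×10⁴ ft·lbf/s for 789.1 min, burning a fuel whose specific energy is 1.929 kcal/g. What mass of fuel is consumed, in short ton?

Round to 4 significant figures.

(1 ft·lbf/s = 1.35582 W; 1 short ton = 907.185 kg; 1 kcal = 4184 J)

0.7891 short ton

9.000×10⁴ ft·lbf/s → 122024 W
789.1 min → 47346 s
E = P × t = 122024 × 47346 = 5.77735×10⁹ J
1.929 kcal/g → 8.07094×10⁶ J/kg
m = E / e_s = 5.77735×10⁹ / 8.07094×10⁶ = 715.821 kg
In short ton: 715.821 / 907.185 = 0.789057 short ton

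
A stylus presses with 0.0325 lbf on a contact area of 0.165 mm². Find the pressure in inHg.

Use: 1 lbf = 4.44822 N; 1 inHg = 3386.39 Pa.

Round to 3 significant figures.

0.0325 lbf × 4.44822 = 0.144567 N
0.165 mm² × 10⁻⁶ = 1.65×10⁻⁷ m²
P = F / A = 0.144567 N / 1.65×10⁻⁷ m² = 876164 Pa
876164 Pa ÷ (3386.39 Pa/inHg) = 258.731 inHg

259 inHg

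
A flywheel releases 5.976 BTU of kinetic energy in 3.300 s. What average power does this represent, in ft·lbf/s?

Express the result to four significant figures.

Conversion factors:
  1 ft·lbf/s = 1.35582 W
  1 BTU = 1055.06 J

5.976 BTU × 1055.06 → 6305.04 J
P = E / t = 6305.04 J / 3.3 s = 1910.62 W
1910.62 W ÷ (1.35582 W/ft·lbf/s) = 1409.2 ft·lbf/s

1409 ft·lbf/s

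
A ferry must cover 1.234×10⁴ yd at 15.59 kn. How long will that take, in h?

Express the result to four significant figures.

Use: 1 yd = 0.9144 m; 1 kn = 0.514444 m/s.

0.3908 h

1.234×10⁴ yd × 0.9144 → 11283.7 m
15.59 kn × 0.514444 → 8.02018 m/s
t = d / v = 11283.7 m / 8.02018 m/s = 1406.91 s
1406.91 s ÷ (3600 s/h) = 0.390808 h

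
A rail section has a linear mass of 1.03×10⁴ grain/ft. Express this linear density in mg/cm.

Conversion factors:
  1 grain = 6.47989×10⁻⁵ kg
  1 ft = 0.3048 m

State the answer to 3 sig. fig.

1.03×10⁴ grain/ft × 6.47989×10⁻⁵ kg/grain ÷ 0.3048 m/ft = 2.18973 kg/m
2.18973 kg/m ÷ 10⁻⁶ kg/mg × 0.01 m/cm = 21897.3 mg/cm

2.19×10⁴ mg/cm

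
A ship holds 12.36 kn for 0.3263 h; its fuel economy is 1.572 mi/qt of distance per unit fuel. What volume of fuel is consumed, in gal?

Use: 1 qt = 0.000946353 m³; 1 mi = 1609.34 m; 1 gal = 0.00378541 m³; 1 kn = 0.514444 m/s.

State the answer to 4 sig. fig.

12.36 kn → 6.35853 m/s
0.3263 h → 1174.68 s
d = v × t = 6.35853 × 1174.68 = 7469.24 m
1.572 mi/qt → 2.6733×10⁶ m/m³
V = d / (distance per unit fuel) = 7469.24 / 2.6733×10⁶ = 0.00279401 m³
In gal: 0.00279401 / 0.00378541 = 0.7381 gal

0.7381 gal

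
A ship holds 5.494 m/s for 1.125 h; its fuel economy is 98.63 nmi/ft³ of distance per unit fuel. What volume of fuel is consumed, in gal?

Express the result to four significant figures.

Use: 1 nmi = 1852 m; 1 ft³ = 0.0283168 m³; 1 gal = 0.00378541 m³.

1.125 h → 4050 s
d = v × t = 5.494 × 4050 = 22250.7 m
98.63 nmi/ft³ → 6.45069×10⁶ m/m³
V = d / (distance per unit fuel) = 22250.7 / 6.45069×10⁶ = 0.00344935 m³
In gal: 0.00344935 / 0.00378541 = 0.911222 gal

0.9112 gal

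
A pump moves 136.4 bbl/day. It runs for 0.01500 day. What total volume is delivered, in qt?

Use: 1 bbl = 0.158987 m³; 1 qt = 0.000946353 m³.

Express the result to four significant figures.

136.4 bbl/day → 2.50993×10⁻⁴ m³/s
0.01500 day → 1296 s
V = Q × t = 2.50993×10⁻⁴ × 1296 = 0.325287 m³
In qt: 0.325287 / 0.000946353 = 343.727 qt

343.7 qt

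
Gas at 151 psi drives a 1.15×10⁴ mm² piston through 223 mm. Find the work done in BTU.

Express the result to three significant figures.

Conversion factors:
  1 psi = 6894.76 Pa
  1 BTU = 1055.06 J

151 psi → 1.04111×10⁶ Pa
1.15×10⁴ mm² → 0.0115 m²
F = P × A = 1.04111×10⁶ × 0.0115 = 11972.8 N
223 mm → 0.223 m
W = F × d = 11972.8 × 0.223 = 2669.93 J
In BTU: 2669.93 / 1055.06 = 2.5306 BTU

2.53 BTU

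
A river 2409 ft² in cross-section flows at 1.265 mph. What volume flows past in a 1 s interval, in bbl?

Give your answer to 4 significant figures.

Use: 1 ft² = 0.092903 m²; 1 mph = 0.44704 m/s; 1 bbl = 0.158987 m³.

1.265 mph × 0.44704 → 0.565506 m/s
2409 ft² × 0.092903 → 223.803 m²
V = v × A × t = 0.565506 m/s × 223.803 m² × 1 s = 126.562 m³
126.562 m³ ÷ (0.158987 m³/bbl) = 796.053 bbl

796.1 bbl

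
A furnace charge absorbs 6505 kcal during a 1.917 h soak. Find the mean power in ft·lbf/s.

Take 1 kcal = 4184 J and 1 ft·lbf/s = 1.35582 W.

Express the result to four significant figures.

2909 ft·lbf/s

6505 kcal × 4184 → 2.72169×10⁷ J
1.917 h × 3600 → 6901.2 s
P = E / t = 2.72169×10⁷ J / 6901.2 s = 3943.79 W
3943.79 W ÷ (1.35582 W/ft·lbf/s) = 2908.79 ft·lbf/s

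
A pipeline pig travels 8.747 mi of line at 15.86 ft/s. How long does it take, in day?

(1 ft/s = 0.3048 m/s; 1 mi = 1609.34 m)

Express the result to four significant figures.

8.747 mi × 1609.34 = 14076.9 m
15.86 ft/s × 0.3048 = 4.83413 m/s
t = d / v = 14076.9 m / 4.83413 m/s = 2911.98 s
2911.98 s ÷ (86400 s/day) = 0.0337035 day

0.03370 day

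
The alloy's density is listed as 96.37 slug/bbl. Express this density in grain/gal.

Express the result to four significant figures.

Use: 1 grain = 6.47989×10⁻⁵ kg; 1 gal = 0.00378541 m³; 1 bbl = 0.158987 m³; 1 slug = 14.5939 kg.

5.168×10⁵ grain/gal

96.37 slug/bbl × 14.5939 kg/slug ÷ 0.158987 m³/bbl = 8846.1 kg/m³
8846.1 kg/m³ ÷ 6.47989×10⁻⁵ kg/grain × 0.00378541 m³/gal = 516770 grain/gal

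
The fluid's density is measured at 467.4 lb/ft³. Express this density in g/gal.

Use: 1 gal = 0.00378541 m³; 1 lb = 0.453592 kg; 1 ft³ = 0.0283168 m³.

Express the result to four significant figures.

467.4 lb/ft³ × 0.453592 kg/lb ÷ 0.0283168 m³/ft³ = 7487.04 kg/m³
7487.04 kg/m³ ÷ 0.001 kg/g × 0.00378541 m³/gal = 28341.5 g/gal

2.834×10⁴ g/gal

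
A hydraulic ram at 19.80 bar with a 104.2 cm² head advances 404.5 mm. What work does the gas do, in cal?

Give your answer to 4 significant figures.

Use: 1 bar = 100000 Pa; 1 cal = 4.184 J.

1995 cal

19.80 bar → 1.98×10⁶ Pa
104.2 cm² → 0.01042 m²
F = P × A = 1.98×10⁶ × 0.01042 = 20631.6 N
404.5 mm → 0.4045 m
W = F × d = 20631.6 × 0.4045 = 8345.48 J
In cal: 8345.48 / 4.184 = 1994.62 cal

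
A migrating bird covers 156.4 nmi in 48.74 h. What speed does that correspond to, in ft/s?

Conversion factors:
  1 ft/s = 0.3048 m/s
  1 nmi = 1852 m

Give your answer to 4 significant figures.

156.4 nmi × 1852 = 289653 m
48.74 h × 3600 = 175464 s
v = d / t = 289653 m / 175464 s = 1.65078 m/s
1.65078 m/s ÷ (0.3048 m/s/ft/s) = 5.41594 ft/s

5.416 ft/s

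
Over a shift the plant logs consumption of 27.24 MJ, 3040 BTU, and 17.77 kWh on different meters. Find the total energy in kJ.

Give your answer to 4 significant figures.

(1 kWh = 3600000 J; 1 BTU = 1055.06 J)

9.442×10⁴ kJ

27.24 MJ × 1000000 = 2.724×10⁷ J
3040 BTU × 1055.06 = 3.20738×10⁶ J
17.77 kWh × 3600000 = 6.3972×10⁷ J
Total: 2.724×10⁷ + 3.20738×10⁶ + 6.3972×10⁷ = 9.44194×10⁷ J
In kJ: 9.44194×10⁷ / 1000 = 94419.4 kJ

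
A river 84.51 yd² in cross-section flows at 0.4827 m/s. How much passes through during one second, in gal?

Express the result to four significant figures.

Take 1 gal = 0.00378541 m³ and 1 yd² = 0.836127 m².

84.51 yd² × 0.836127 → 70.6611 m²
V = v × A × t = 0.4827 m/s × 70.6611 m² × 1 s = 34.1081 m³
34.1081 m³ ÷ (0.00378541 m³/gal) = 9010.41 gal

9010 gal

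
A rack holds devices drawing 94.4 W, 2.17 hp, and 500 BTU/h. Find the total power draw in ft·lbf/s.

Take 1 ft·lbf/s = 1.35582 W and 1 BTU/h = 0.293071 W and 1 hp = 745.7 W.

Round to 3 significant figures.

1370 ft·lbf/s

94.4 W (already W)
2.17 hp × 745.7 → 1618.17 W
500 BTU/h × 0.293071 → 146.536 W
Combined: 94.4 + 1618.17 + 146.536 = 1859.11 W
In ft·lbf/s: 1859.11 / 1.35582 = 1371.21 ft·lbf/s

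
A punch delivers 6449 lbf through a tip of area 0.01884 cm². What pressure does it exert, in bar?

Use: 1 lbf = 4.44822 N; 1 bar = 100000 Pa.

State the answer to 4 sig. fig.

1.523×10⁵ bar

6449 lbf × 4.44822 → 28686.6 N
0.01884 cm² × 0.0001 → 1.884×10⁻⁶ m²
P = F / A = 28686.6 N / 1.884×10⁻⁶ m² = 1.52264×10¹⁰ Pa
1.52264×10¹⁰ Pa ÷ (100000 Pa/bar) = 152264 bar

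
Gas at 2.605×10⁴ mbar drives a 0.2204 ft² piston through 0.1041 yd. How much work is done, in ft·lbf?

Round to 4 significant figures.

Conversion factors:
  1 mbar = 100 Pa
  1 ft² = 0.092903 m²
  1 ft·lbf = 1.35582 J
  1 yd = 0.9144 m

2.605×10⁴ mbar → 2.605×10⁶ Pa
0.2204 ft² → 0.0204758 m²
F = P × A = 2.605×10⁶ × 0.0204758 = 53339.5 N
0.1041 yd → 0.095189 m
W = F × d = 53339.5 × 0.095189 = 5077.33 J
In ft·lbf: 5077.33 / 1.35582 = 3744.84 ft·lbf

3745 ft·lbf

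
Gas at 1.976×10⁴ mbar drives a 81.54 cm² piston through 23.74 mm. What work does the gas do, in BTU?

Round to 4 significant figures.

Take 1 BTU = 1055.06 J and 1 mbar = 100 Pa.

0.3625 BTU

1.976×10⁴ mbar → 1.976×10⁶ Pa
81.54 cm² → 0.008154 m²
F = P × A = 1.976×10⁶ × 0.008154 = 16112.3 N
23.74 mm → 0.02374 m
W = F × d = 16112.3 × 0.02374 = 382.506 J
In BTU: 382.506 / 1055.06 = 0.362544 BTU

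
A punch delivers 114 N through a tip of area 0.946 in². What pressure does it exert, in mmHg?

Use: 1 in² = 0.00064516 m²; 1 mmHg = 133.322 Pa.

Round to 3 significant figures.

1400 mmHg

0.946 in² × 0.00064516 = 6.10321×10⁻⁴ m²
P = F / A = 114 N / 6.10321×10⁻⁴ m² = 186787 Pa
186787 Pa ÷ (133.322 Pa/mmHg) = 1401.02 mmHg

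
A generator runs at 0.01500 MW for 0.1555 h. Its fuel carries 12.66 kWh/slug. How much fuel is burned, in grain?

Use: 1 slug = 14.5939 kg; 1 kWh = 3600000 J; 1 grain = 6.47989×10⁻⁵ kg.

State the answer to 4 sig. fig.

4.149×10⁴ grain

0.01500 MW → 15000 W
0.1555 h → 559.8 s
E = P × t = 15000 × 559.8 = 8.397×10⁶ J
12.66 kWh/slug → 3.12295×10⁶ J/kg
m = E / e_s = 8.397×10⁶ / 3.12295×10⁶ = 2.6888 kg
In grain: 2.6888 / 6.47989×10⁻⁵ = 41494.5 grain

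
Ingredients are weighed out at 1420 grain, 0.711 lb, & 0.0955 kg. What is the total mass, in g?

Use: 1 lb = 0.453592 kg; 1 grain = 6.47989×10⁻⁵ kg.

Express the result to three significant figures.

1420 grain × 6.47989×10⁻⁵ = 0.0920144 kg
0.711 lb × 0.453592 = 0.322504 kg
0.0955 kg (already kg)
Combined: 0.0920144 + 0.322504 + 0.0955 = 0.510018 kg
In g: 0.510018 / 0.001 = 510.018 g

510 g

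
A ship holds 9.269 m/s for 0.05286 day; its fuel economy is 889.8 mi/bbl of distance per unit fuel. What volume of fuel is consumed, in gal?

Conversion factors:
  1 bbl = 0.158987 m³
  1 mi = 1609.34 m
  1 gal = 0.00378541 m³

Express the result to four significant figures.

0.05286 day → 4567.1 s
d = v × t = 9.269 × 4567.1 = 42332.4 m
889.8 mi/bbl → 9.00697×10⁶ m/m³
V = d / (distance per unit fuel) = 42332.4 / 9.00697×10⁶ = 0.00469996 m³
In gal: 0.00469996 / 0.00378541 = 1.2416 gal

1.242 gal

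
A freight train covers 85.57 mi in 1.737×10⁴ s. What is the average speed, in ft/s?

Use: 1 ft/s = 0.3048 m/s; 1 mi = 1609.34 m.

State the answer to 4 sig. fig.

26.01 ft/s

85.57 mi × 1609.34 = 137711 m
v = d / t = 137711 m / 17370 s = 7.92809 m/s
7.92809 m/s ÷ (0.3048 m/s/ft/s) = 26.0108 ft/s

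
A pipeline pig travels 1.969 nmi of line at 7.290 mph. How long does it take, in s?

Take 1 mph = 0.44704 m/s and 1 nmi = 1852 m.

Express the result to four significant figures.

1119 s

1.969 nmi × 1852 → 3646.59 m
7.290 mph × 0.44704 → 3.25892 m/s
t = d / v = 3646.59 m / 3.25892 m/s = 1118.96 s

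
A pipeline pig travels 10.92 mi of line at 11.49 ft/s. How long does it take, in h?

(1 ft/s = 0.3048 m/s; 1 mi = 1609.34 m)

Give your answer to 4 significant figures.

1.394 h

10.92 mi × 1609.34 = 17574 m
11.49 ft/s × 0.3048 = 3.50215 m/s
t = d / v = 17574 m / 3.50215 m/s = 5018.06 s
5018.06 s ÷ (3600 s/h) = 1.39391 h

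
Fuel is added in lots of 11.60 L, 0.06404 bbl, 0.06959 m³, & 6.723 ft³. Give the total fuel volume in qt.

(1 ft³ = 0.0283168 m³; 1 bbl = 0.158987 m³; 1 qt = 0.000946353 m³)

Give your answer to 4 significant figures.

11.60 L × 0.001 = 0.0116 m³
0.06404 bbl × 0.158987 = 0.0101815 m³
0.06959 m³ (already m³)
6.723 ft³ × 0.0283168 = 0.190374 m³
Total: 0.0116 + 0.0101815 + 0.06959 + 0.190374 = 0.281746 m³
In qt: 0.281746 / 0.000946353 = 297.718 qt

297.7 qt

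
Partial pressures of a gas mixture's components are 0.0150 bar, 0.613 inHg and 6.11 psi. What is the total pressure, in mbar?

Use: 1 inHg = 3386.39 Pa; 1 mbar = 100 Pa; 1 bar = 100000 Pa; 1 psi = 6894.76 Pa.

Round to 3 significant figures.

0.0150 bar × 100000 → 1500 Pa
0.613 inHg × 3386.39 → 2075.86 Pa
6.11 psi × 6894.76 → 42127 Pa
Combined: 1500 + 2075.86 + 42127 = 45702.9 Pa
In mbar: 45702.9 / 100 = 457.029 mbar

457 mbar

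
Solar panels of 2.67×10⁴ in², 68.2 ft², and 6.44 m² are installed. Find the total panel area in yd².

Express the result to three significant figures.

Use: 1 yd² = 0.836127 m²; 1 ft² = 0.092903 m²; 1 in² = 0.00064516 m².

35.9 yd²

2.67×10⁴ in² × 0.00064516 = 17.2258 m²
68.2 ft² × 0.092903 = 6.33598 m²
6.44 m² (already m²)
Sum: 17.2258 + 6.33598 + 6.44 = 30.0018 m²
In yd²: 30.0018 / 0.836127 = 35.8819 yd²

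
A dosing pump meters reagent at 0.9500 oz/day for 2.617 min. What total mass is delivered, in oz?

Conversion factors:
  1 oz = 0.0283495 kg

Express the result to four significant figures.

0.9500 oz/day → 3.11713×10⁻⁷ kg/s
2.617 min → 157.02 s
m = ṁ × t = 3.11713×10⁻⁷ × 157.02 = 4.89452×10⁻⁵ kg
In oz: 4.89452×10⁻⁵ / 0.0283495 = 0.00172649 oz

0.001726 oz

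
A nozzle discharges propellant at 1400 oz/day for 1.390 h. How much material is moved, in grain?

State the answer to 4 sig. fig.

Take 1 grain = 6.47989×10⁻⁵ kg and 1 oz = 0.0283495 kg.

3.547×10⁴ grain

1400 oz/day → 4.59367×10⁻⁴ kg/s
1.390 h → 5004 s
m = ṁ × t = 4.59367×10⁻⁴ × 5004 = 2.29867 kg
In grain: 2.29867 / 6.47989×10⁻⁵ = 35473.9 grain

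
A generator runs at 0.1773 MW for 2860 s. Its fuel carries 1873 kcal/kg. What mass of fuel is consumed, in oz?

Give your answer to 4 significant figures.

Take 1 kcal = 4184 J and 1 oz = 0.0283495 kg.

2282 oz

0.1773 MW → 177300 W
E = P × t = 177300 × 2860 = 5.07078×10⁸ J
1873 kcal/kg → 7.83663×10⁶ J/kg
m = E / e_s = 5.07078×10⁸ / 7.83663×10⁶ = 64.7061 kg
In oz: 64.7061 / 0.0283495 = 2282.44 oz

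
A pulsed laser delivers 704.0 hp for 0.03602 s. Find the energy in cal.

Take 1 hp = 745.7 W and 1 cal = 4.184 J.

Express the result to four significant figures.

4519 cal

704.0 hp × 745.7 = 524973 W
E = P × t = 524973 W × 0.03602 s = 18909.5 J
18909.5 J ÷ (4.184 J/cal) = 4519.48 cal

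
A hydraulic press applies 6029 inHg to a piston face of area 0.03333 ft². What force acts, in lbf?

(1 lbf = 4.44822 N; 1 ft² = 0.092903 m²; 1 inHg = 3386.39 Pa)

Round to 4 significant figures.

6029 inHg × 3386.39 = 2.04165×10⁷ Pa
0.03333 ft² × 0.092903 = 0.00309646 m²
F = P × A = 2.04165×10⁷ Pa × 0.00309646 m² = 63218.9 N
63218.9 N ÷ (4.44822 N/lbf) = 14212.2 lbf

1.421×10⁴ lbf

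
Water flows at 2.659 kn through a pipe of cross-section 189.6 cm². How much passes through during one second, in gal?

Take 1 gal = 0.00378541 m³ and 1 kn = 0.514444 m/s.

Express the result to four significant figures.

2.659 kn × 0.514444 → 1.36791 m/s
189.6 cm² × 0.0001 → 0.01896 m²
V = v × A × t = 1.36791 m/s × 0.01896 m² × 1 s = 0.0259356 m³
0.0259356 m³ ÷ (0.00378541 m³/gal) = 6.85146 gal

6.851 gal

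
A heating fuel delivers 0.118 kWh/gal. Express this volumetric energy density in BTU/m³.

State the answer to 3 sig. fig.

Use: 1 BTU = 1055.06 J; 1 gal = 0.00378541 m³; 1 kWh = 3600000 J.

0.118 kWh/gal × 3600000 J/kWh ÷ 0.00378541 m³/gal = 1.1222×10⁸ J/m³
1.1222×10⁸ J/m³ ÷ 1055.06 J/BTU = 106364 BTU/m³

1.06×10⁵ BTU/m³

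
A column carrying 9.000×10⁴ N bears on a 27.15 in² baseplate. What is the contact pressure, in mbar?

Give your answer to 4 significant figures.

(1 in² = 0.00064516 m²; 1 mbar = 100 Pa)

5.138×10⁴ mbar

27.15 in² × 0.00064516 = 0.0175161 m²
P = F / A = 90000 N / 0.0175161 m² = 5.13813×10⁶ Pa
5.13813×10⁶ Pa ÷ (100 Pa/mbar) = 51381.3 mbar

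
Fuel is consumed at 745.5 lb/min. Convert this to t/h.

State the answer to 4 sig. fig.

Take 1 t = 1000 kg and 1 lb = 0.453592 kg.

745.5 lb/min × 0.453592 kg/lb ÷ 60 s/min = 5.63588 kg/s
5.63588 kg/s ÷ 1000 kg/t × 3600 s/h = 20.2892 t/h

20.29 t/h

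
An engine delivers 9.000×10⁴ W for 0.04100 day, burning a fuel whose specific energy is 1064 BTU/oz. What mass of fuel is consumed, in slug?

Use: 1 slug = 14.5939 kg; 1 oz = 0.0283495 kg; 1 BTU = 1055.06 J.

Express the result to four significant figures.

0.04100 day → 3542.4 s
E = P × t = 90000 × 3542.4 = 3.18816×10⁸ J
1064 BTU/oz → 3.9598×10⁷ J/kg
m = E / e_s = 3.18816×10⁸ / 3.9598×10⁷ = 8.05132 kg
In slug: 8.05132 / 14.5939 = 0.551691 slug

0.5517 slug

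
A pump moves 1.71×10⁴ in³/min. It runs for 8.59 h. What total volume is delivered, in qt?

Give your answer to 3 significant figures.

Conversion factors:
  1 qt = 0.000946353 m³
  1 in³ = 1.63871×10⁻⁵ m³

1.53×10⁵ qt

1.71×10⁴ in³/min → 0.00467032 m³/s
8.59 h → 30924 s
V = Q × t = 0.00467032 × 30924 = 144.425 m³
In qt: 144.425 / 0.000946353 = 152612 qt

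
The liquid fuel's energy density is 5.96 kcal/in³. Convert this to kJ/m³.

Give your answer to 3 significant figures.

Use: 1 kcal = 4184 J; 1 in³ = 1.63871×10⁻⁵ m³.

5.96 kcal/in³ × 4184 J/kcal ÷ 1.63871×10⁻⁵ m³/in³ = 1.52172×10⁹ J/m³
1.52172×10⁹ J/m³ ÷ 1000 J/kJ = 1.52172×10⁶ kJ/m³

1.52×10⁶ kJ/m³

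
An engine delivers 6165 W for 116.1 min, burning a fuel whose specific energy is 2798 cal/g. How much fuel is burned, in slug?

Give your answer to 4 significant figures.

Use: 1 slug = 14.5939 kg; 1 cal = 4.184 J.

116.1 min → 6966 s
E = P × t = 6165 × 6966 = 4.29454×10⁷ J
2798 cal/g → 1.17068×10⁷ J/kg
m = E / e_s = 4.29454×10⁷ / 1.17068×10⁷ = 3.66841 kg
In slug: 3.66841 / 14.5939 = 0.251366 slug

0.2514 slug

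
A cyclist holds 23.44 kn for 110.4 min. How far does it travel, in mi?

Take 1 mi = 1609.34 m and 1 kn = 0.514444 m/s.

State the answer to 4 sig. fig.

23.44 kn × 0.514444 = 12.0586 m/s
110.4 min × 60 = 6624 s
d = v × t = 12.0586 m/s × 6624 s = 79876.2 m
79876.2 m ÷ (1609.34 m/mi) = 49.6329 mi

49.63 mi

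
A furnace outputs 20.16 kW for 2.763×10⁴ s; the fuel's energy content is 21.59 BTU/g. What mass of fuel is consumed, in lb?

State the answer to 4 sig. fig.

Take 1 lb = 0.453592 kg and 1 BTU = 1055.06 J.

53.91 lb

20.16 kW → 20160 W
E = P × t = 20160 × 27630 = 5.57021×10⁸ J
21.59 BTU/g → 2.27787×10⁷ J/kg
m = E / e_s = 5.57021×10⁸ / 2.27787×10⁷ = 24.4536 kg
In lb: 24.4536 / 0.453592 = 53.911 lb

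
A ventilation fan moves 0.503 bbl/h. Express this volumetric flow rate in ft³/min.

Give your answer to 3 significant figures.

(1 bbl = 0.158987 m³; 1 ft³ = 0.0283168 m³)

0.0471 ft³/min

0.503 bbl/h × 0.158987 m³/bbl ÷ 3600 s/h = 2.2214×10⁻⁵ m³/s
2.2214×10⁻⁵ m³/s ÷ 0.0283168 m³/ft³ × 60 s/min = 0.0470689 ft³/min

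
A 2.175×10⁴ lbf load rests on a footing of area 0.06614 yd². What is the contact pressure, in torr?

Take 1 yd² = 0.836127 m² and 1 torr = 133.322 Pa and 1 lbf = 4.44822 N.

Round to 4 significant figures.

1.312×10⁴ torr

2.175×10⁴ lbf × 4.44822 = 96748.8 N
0.06614 yd² × 0.836127 = 0.0553014 m²
P = F / A = 96748.8 N / 0.0553014 m² = 1.74948×10⁶ Pa
1.74948×10⁶ Pa ÷ (133.322 Pa/torr) = 13122.2 torr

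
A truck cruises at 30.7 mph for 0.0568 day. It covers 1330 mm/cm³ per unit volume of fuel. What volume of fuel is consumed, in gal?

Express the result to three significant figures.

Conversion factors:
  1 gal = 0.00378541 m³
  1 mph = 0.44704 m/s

30.7 mph → 13.7241 m/s
0.0568 day → 4907.52 s
d = v × t = 13.7241 × 4907.52 = 67351.3 m
1330 mm/cm³ → 1.33×10⁶ m/m³
V = d / (distance per unit fuel) = 67351.3 / 1.33×10⁶ = 0.0506401 m³
In gal: 0.0506401 / 0.00378541 = 13.3777 gal

13.4 gal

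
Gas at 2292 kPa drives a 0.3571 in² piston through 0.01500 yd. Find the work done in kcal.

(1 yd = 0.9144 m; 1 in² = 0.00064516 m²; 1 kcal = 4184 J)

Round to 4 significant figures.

2292 kPa → 2.292×10⁶ Pa
0.3571 in² → 2.30387×10⁻⁴ m²
F = P × A = 2.292×10⁶ × 2.30387×10⁻⁴ = 528.047 N
0.01500 yd → 0.013716 m
W = F × d = 528.047 × 0.013716 = 7.24269 J
In kcal: 7.24269 / 4184 = 0.00173104 kcal

0.001731 kcal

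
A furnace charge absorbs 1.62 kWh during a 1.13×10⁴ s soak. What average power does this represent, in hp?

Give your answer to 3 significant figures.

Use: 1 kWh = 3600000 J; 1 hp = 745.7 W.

1.62 kWh × 3600000 → 5.832×10⁶ J
P = E / t = 5.832×10⁶ J / 11300 s = 516.106 W
516.106 W ÷ (745.7 W/hp) = 0.692109 hp

0.692 hp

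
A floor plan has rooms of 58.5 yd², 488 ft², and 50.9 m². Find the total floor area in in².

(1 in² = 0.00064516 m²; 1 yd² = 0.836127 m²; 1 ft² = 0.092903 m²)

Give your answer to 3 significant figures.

58.5 yd² × 0.836127 = 48.9134 m²
488 ft² × 0.092903 = 45.3367 m²
50.9 m² (already m²)
Sum: 48.9134 + 45.3367 + 50.9 = 145.15 m²
In in²: 145.15 / 0.00064516 = 224983 in²

2.25×10⁵ in²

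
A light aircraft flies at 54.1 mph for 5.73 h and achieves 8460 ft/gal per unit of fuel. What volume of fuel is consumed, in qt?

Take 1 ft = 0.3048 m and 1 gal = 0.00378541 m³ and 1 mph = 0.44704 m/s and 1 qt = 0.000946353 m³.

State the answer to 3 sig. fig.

54.1 mph → 24.1849 m/s
5.73 h → 20628 s
d = v × t = 24.1849 × 20628 = 498886 m
8460 ft/gal → 681196 m/m³
V = d / (distance per unit fuel) = 498886 / 681196 = 0.732368 m³
In qt: 0.732368 / 0.000946353 = 773.885 qt

774 qt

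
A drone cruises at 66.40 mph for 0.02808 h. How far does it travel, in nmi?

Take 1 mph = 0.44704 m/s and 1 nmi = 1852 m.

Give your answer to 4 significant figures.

66.40 mph × 0.44704 = 29.6835 m/s
0.02808 h × 3600 = 101.088 s
d = v × t = 29.6835 m/s × 101.088 s = 3000.65 m
3000.65 m ÷ (1852 m/nmi) = 1.62022 nmi

1.620 nmi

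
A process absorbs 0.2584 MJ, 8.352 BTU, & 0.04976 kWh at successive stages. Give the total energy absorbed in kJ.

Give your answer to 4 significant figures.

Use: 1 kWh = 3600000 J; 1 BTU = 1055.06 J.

446.3 kJ

0.2584 MJ × 1000000 = 258400 J
8.352 BTU × 1055.06 = 8811.86 J
0.04976 kWh × 3600000 = 179136 J
Total: 258400 + 8811.86 + 179136 = 446348 J
In kJ: 446348 / 1000 = 446.348 kJ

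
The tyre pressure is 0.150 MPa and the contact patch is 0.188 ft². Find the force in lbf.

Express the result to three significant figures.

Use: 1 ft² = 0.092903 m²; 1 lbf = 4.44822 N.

0.150 MPa × 1000000 = 150000 Pa
0.188 ft² × 0.092903 = 0.0174658 m²
F = P × A = 150000 Pa × 0.0174658 m² = 2619.87 N
2619.87 N ÷ (4.44822 N/lbf) = 588.97 lbf

589 lbf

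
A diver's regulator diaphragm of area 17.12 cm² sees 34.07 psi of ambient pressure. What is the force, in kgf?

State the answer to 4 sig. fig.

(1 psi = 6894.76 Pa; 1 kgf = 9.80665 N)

41.01 kgf

34.07 psi × 6894.76 → 234904 Pa
17.12 cm² × 0.0001 → 0.001712 m²
F = P × A = 234904 Pa × 0.001712 m² = 402.156 N
402.156 N ÷ (9.80665 N/kgf) = 41.0085 kgf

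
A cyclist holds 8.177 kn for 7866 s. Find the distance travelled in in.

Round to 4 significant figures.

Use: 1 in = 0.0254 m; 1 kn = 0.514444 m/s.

1.303×10⁶ in

8.177 kn × 0.514444 = 4.20661 m/s
d = v × t = 4.20661 m/s × 7866 s = 33089.2 m
33089.2 m ÷ (0.0254 m/in) = 1.30272×10⁶ in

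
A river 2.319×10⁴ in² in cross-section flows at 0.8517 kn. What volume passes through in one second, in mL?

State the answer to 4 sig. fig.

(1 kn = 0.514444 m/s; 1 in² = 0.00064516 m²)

0.8517 kn × 0.514444 = 0.438152 m/s
2.319×10⁴ in² × 0.00064516 = 14.9613 m²
V = v × A × t = 0.438152 m/s × 14.9613 m² × 1 s = 6.55532 m³
6.55532 m³ ÷ (10⁻⁶ m³/mL) = 6.55532×10⁶ mL

6.555×10⁶ mL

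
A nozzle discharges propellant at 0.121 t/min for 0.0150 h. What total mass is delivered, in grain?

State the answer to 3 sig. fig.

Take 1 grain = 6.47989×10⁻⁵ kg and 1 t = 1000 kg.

0.121 t/min → 2.01667 kg/s
0.0150 h → 54 s
m = ṁ × t = 2.01667 × 54 = 108.9 kg
In grain: 108.9 / 6.47989×10⁻⁵ = 1.68058×10⁶ grain

1.68×10⁶ grain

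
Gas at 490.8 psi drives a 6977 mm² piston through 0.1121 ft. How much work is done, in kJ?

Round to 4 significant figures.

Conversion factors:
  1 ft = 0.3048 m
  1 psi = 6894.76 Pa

490.8 psi → 3.38395×10⁶ Pa
6977 mm² → 0.006977 m²
F = P × A = 3.38395×10⁶ × 0.006977 = 23609.8 N
0.1121 ft → 0.0341681 m
W = F × d = 23609.8 × 0.0341681 = 806.702 J
In kJ: 806.702 / 1000 = 0.806702 kJ

0.8067 kJ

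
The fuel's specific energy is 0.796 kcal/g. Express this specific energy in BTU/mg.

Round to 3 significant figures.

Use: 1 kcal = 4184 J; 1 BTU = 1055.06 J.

0.796 kcal/g × 4184 J/kcal ÷ 0.001 kg/g = 3.33046×10⁶ J/kg
3.33046×10⁶ J/kg ÷ 1055.06 J/BTU × 10⁻⁶ kg/mg = 0.00315665 BTU/mg

0.00316 BTU/mg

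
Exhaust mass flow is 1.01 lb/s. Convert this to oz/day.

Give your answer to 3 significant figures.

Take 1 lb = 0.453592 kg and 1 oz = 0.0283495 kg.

1.40×10⁶ oz/day

1.01 lb/s × 0.453592 kg/lb = 0.458128 kg/s
0.458128 kg/s ÷ 0.0283495 kg/oz × 86400 s/day = 1.39622×10⁶ oz/day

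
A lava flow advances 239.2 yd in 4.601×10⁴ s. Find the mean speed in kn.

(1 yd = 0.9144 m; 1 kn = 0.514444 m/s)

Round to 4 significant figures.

0.009241 kn

239.2 yd × 0.9144 = 218.724 m
v = d / t = 218.724 m / 46010 s = 0.00475384 m/s
0.00475384 m/s ÷ (0.514444 m/s/kn) = 0.00924073 kn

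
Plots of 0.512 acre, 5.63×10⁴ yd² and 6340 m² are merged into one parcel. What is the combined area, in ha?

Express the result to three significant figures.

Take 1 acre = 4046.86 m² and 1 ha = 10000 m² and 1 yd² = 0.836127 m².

5.55 ha

0.512 acre × 4046.86 → 2071.99 m²
5.63×10⁴ yd² × 0.836127 → 47074 m²
6340 m² (already m²)
Total: 2071.99 + 47074 + 6340 = 55486 m²
In ha: 55486 / 10000 = 5.5486 ha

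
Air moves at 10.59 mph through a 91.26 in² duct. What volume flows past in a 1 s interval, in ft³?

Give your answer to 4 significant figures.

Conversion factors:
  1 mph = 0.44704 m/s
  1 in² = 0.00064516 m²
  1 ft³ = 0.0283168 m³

9.843 ft³

10.59 mph × 0.44704 = 4.73415 m/s
91.26 in² × 0.00064516 = 0.0588773 m²
V = v × A × t = 4.73415 m/s × 0.0588773 m² × 1 s = 0.278734 m³
0.278734 m³ ÷ (0.0283168 m³/ft³) = 9.84341 ft³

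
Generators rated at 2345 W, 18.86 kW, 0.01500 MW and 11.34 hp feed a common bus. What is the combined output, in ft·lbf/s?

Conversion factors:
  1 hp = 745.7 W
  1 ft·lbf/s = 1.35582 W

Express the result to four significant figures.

3.294×10⁴ ft·lbf/s

2345 W (already W)
18.86 kW × 1000 → 18860 W
0.01500 MW × 1000000 → 15000 W
11.34 hp × 745.7 → 8456.24 W
Sum: 2345 + 18860 + 15000 + 8456.24 = 44661.2 W
In ft·lbf/s: 44661.2 / 1.35582 = 32940.4 ft·lbf/s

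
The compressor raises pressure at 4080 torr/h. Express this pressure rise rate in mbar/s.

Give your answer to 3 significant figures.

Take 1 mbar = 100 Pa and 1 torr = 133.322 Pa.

1.51 mbar/s

4080 torr/h × 133.322 Pa/torr ÷ 3600 s/h = 151.098 Pa/s
151.098 Pa/s ÷ 100 Pa/mbar = 1.51098 mbar/s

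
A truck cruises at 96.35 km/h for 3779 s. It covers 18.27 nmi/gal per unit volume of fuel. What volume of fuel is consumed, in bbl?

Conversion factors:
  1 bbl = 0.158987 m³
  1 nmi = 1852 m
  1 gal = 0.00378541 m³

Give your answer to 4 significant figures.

96.35 km/h → 26.7639 m/s
d = v × t = 26.7639 × 3779 = 101141 m
18.27 nmi/gal → 8.93854×10⁶ m/m³
V = d / (distance per unit fuel) = 101141 / 8.93854×10⁶ = 0.0113152 m³
In bbl: 0.0113152 / 0.158987 = 0.0711706 bbl

0.07117 bbl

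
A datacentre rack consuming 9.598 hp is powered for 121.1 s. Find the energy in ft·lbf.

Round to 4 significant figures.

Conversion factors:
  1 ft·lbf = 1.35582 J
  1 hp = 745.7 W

9.598 hp × 745.7 → 7157.23 W
E = P × t = 7157.23 W × 121.1 s = 866741 J
866741 J ÷ (1.35582 J/ft·lbf) = 639274 ft·lbf

6.393×10⁵ ft·lbf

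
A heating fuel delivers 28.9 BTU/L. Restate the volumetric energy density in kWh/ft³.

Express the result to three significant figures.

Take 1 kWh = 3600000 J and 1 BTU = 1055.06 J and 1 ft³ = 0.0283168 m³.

28.9 BTU/L × 1055.06 J/BTU ÷ 0.001 m³/L = 3.04912×10⁷ J/m³
3.04912×10⁷ J/m³ ÷ 3600000 J/kWh × 0.0283168 m³/ft³ = 0.239837 kWh/ft³

0.240 kWh/ft³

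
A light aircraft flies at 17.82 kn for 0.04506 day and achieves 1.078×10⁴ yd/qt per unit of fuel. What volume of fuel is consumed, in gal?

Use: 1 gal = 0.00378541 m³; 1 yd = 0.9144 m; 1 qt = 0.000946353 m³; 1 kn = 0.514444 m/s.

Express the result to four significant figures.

17.82 kn → 9.16739 m/s
0.04506 day → 3893.18 s
d = v × t = 9.16739 × 3893.18 = 35690.3 m
1.078×10⁴ yd/qt → 1.0416×10⁷ m/m³
V = d / (distance per unit fuel) = 35690.3 / 1.0416×10⁷ = 0.00342649 m³
In gal: 0.00342649 / 0.00378541 = 0.905183 gal

0.9052 gal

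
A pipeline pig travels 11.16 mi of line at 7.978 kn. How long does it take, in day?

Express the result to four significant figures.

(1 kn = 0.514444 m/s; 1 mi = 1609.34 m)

11.16 mi × 1609.34 → 17960.2 m
7.978 kn × 0.514444 → 4.10423 m/s
t = d / v = 17960.2 m / 4.10423 m/s = 4376.02 s
4376.02 s ÷ (86400 s/day) = 0.0506484 day

0.05065 day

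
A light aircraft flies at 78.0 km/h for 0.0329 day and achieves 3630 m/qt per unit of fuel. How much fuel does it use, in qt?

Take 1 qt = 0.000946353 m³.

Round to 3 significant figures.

78.0 km/h → 21.6667 m/s
0.0329 day → 2842.56 s
d = v × t = 21.6667 × 2842.56 = 61588.9 m
3630 m/qt → 3.83578×10⁶ m/m³
V = d / (distance per unit fuel) = 61588.9 / 3.83578×10⁶ = 0.0160564 m³
In qt: 0.0160564 / 0.000946353 = 16.9666 qt

17.0 qt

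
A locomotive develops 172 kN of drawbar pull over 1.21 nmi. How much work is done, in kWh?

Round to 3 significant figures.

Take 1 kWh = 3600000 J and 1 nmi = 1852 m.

107 kWh

172 kN × 1000 → 172000 N
1.21 nmi × 1852 → 2240.92 m
W = F × d = 172000 N × 2240.92 m = 3.85438×10⁸ J
3.85438×10⁸ J ÷ (3600000 J/kWh) = 107.066 kWh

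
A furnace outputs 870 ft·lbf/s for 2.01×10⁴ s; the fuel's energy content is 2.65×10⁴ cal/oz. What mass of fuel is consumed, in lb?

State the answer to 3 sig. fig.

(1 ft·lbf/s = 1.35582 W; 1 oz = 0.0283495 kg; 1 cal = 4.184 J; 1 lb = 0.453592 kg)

870 ft·lbf/s → 1179.56 W
E = P × t = 1179.56 × 20100 = 2.37092×10⁷ J
2.65×10⁴ cal/oz → 3.91104×10⁶ J/kg
m = E / e_s = 2.37092×10⁷ / 3.91104×10⁶ = 6.06212 kg
In lb: 6.06212 / 0.453592 = 13.3647 lb

13.4 lb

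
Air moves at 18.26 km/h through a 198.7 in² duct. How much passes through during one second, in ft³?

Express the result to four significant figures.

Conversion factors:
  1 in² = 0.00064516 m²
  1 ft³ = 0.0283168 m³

18.26 km/h × (1/3.6) = 5.07222 m/s
198.7 in² × 0.00064516 = 0.128193 m²
V = v × A × t = 5.07222 m/s × 0.128193 m² × 1 s = 0.650223 m³
0.650223 m³ ÷ (0.0283168 m³/ft³) = 22.9624 ft³

22.96 ft³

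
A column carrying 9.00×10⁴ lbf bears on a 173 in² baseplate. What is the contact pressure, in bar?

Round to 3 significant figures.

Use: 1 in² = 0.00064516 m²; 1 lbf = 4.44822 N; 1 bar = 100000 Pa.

35.9 bar

9.00×10⁴ lbf × 4.44822 → 400340 N
173 in² × 0.00064516 → 0.111613 m²
P = F / A = 400340 N / 0.111613 m² = 3.58686×10⁶ Pa
3.58686×10⁶ Pa ÷ (100000 Pa/bar) = 35.8686 bar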